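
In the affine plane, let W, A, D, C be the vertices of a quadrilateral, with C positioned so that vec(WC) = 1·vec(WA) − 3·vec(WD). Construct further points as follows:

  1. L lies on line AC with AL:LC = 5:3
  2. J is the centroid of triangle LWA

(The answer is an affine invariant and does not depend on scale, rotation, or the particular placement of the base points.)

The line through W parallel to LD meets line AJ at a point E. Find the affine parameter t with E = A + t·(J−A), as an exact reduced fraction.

Work in coordinates with W = (0, 0), A = (1, 0), D = (0, 1), C = (1, -3).
1. L lies on line AC with AL:LC = 5:3 ⇒ L = (1, -15/8)
2. J is the centroid of triangle LWA ⇒ J = (2/3, -5/8)
through W parallel to LD: direction (-1, 23/8); meets AJ at E = (15/38, -345/304)
E = A + t·(J−A) with t = 69/38

t = 69/38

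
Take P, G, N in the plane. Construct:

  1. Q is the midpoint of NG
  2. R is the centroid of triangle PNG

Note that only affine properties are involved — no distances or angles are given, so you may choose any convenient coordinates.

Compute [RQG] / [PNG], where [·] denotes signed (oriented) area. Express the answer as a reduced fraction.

Choose coordinates P = (0, 0), G = (1, 0), N = (0, 1).
1. Q is the midpoint of NG ⇒ Q = (1/2, 1/2)
2. R is the centroid of triangle PNG ⇒ R = (1/3, 1/3)
2·[RQG] = -1/6, 2·[PNG] = -1
[RQG]:[PNG] = -1/6:-1 = 1/6

[RQG]:[PNG] = 1/6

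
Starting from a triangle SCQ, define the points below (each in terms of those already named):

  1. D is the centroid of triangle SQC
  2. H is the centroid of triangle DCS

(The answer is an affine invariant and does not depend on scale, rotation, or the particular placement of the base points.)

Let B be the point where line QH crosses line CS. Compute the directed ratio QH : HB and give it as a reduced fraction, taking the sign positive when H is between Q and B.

QH:HB = 8

Work in coordinates with S = (0, 0), C = (1, 0), Q = (0, 1).
1. D is the centroid of triangle SQC ⇒ D = (1/3, 1/3)
2. H is the centroid of triangle DCS ⇒ H = (4/9, 1/9)
line QH meets CS at B = (1/2, 0)
H = Q + t·(B−Q) with t = 8/9, so QH:HB = 8/9:1/9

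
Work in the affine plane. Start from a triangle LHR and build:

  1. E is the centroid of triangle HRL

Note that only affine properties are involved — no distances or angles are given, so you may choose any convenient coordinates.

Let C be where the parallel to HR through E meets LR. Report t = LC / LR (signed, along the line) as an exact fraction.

Assign L = (0, 0), H = (1, 0), R = (0, 1) — the answer is frame-independent, so this choice is without loss of generality.
1. E is the centroid of triangle HRL ⇒ E = (1/3, 1/3)
through E parallel to HR: direction (-1, 1); meets LR at C = (0, 2/3)
C = L + t·(R−L) with t = 2/3

t = 2/3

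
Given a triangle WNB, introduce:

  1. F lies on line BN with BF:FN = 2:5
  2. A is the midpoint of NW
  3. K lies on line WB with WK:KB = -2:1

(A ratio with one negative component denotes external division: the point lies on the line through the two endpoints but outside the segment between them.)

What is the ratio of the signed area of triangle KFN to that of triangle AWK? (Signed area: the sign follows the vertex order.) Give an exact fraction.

Assign W = (0, 0), N = (1, 0), B = (0, 1) — the answer is frame-independent, so this choice is without loss of generality.
1. F lies on line BN with BF:FN = 2:5 ⇒ F = (2/7, 5/7)
2. A is the midpoint of NW ⇒ A = (1/2, 0)
3. K lies on line WB with WK:KB = -2:1 ⇒ K = (0, 2)
2·[KFN] = 5/7, 2·[AWK] = -1
[KFN]:[AWK] = 5/7:-1 = -5/7

[KFN]:[AWK] = -5/7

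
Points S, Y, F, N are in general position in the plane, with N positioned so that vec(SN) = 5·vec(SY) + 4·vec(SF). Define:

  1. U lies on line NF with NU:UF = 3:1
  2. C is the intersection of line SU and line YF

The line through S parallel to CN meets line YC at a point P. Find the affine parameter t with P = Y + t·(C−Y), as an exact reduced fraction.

Assign S = (0, 0), Y = (1, 0), F = (0, 1), N = (5, 4) — the answer is frame-independent, so this choice is without loss of generality.
1. U lies on line NF with NU:UF = 3:1 ⇒ U = (5/4, 7/4)
2. C is the intersection of line SU and line YF ⇒ C = (5/12, 7/12)
through S parallel to CN: direction (55/12, 41/12); meets YC at P = (55/96, 41/96)
P = Y + t·(C−Y) with t = 41/56

t = 41/56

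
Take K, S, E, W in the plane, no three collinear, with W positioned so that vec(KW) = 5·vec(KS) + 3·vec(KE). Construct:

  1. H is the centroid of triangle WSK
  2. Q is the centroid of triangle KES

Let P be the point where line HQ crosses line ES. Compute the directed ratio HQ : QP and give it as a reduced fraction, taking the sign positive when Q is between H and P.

HQ:QP = -7

Assign K = (0, 0), S = (1, 0), E = (0, 1), W = (5, 3) — the answer is frame-independent, so this choice is without loss of generality.
1. H is the centroid of triangle WSK ⇒ H = (2, 1)
2. Q is the centroid of triangle KES ⇒ Q = (1/3, 1/3)
line HQ meets ES at P = (4/7, 3/7)
Q = H + t·(P−H) with t = 7/6, so HQ:QP = 7/6:-1/6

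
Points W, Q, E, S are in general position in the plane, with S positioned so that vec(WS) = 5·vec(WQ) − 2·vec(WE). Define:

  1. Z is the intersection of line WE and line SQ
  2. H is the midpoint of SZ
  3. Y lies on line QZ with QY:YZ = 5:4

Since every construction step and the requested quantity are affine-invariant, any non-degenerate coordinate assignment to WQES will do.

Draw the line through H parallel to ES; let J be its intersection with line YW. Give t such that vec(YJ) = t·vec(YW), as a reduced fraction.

Set W = (0, 0), Q = (1, 0), E = (0, 1), S = (5, -2); any affine frame gives the same invariant.
1. Z is the intersection of line WE and line SQ ⇒ Z = (0, 1/2)
2. H is the midpoint of SZ ⇒ H = (5/2, -3/4)
3. Y lies on line QZ with QY:YZ = 5:4 ⇒ Y = (4/9, 5/18)
through H parallel to ES: direction (5, -3); meets YW at J = (30/49, 75/196)
J = Y + t·(W−Y) with t = -37/98

t = -37/98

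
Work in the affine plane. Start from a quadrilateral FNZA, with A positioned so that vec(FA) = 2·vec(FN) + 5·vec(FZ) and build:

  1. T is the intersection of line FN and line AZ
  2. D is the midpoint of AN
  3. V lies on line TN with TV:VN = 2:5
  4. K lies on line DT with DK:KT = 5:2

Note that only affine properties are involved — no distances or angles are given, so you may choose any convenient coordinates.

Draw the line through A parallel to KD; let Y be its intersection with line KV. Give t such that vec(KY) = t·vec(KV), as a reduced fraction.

Set F = (0, 0), N = (1, 0), Z = (0, 1), A = (2, 5); any affine frame gives the same invariant.
1. T is the intersection of line FN and line AZ ⇒ T = (-1/2, 0)
2. D is the midpoint of AN ⇒ D = (3/2, 5/2)
3. V lies on line TN with TV:VN = 2:5 ⇒ V = (-1/14, 0)
4. K lies on line DT with DK:KT = 5:2 ⇒ K = (1/14, 5/7)
through A parallel to KD: direction (10/7, 25/14); meets KV at Y = (4/7, 45/14)
Y = K + t·(V−K) with t = -7/2

t = -7/2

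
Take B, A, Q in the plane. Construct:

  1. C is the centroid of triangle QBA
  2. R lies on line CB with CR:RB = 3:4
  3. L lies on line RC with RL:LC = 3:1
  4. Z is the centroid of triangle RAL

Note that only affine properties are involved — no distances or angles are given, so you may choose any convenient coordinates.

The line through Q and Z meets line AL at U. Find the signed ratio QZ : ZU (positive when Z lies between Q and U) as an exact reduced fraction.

Work in coordinates with B = (0, 0), A = (1, 0), Q = (0, 1).
1. C is the centroid of triangle QBA ⇒ C = (1/3, 1/3)
2. R lies on line CB with CR:RB = 3:4 ⇒ R = (4/21, 4/21)
3. L lies on line RC with RL:LC = 3:1 ⇒ L = (25/84, 25/84)
4. Z is the centroid of triangle RAL ⇒ Z = (125/252, 41/252)
line QZ meets AL at U = (2125/4662, 1075/4662)
Z = Q + t·(U−Q) with t = 37/34, so QZ:ZU = 37/34:-3/34

QZ:ZU = -37/3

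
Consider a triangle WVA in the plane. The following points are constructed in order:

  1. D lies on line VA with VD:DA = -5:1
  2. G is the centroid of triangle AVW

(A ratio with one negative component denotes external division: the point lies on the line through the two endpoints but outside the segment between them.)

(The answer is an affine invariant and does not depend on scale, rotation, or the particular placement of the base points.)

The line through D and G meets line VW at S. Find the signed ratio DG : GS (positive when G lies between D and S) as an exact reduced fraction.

DG:GS = 11/4

Work in coordinates with W = (0, 0), V = (1, 0), A = (0, 1).
1. D lies on line VA with VD:DA = -5:1 ⇒ D = (-1/4, 5/4)
2. G is the centroid of triangle AVW ⇒ G = (1/3, 1/3)
line DG meets VW at S = (6/11, 0)
G = D + t·(S−D) with t = 11/15, so DG:GS = 11/15:4/15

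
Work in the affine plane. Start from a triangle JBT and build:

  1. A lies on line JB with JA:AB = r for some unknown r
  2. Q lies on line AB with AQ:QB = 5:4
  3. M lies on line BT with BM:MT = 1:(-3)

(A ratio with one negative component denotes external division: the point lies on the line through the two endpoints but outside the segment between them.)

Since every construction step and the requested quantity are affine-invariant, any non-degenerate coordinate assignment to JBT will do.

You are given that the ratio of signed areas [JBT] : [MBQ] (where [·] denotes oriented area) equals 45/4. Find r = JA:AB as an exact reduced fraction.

r = 3/2

Work in coordinates with J = (0, 0), B = (1, 0), T = (0, 1).
1. With JA:AB = r, write λ = r/(r+1) so A = J + λ·(B−J); A is affine-linear in λ
2. Q lies on line AB with AQ:QB = 5:4 ⇒ Q is an affine combination of earlier points and hence also affine-linear in λ
3. M lies on line BT with BM:MT = 1:(-3) ⇒ M = (3/2, -1/2)
Every point depending on A is an affine combination of A and λ-independent points, so each such coordinate is linear in λ; the λ² term in each signed area is a multiple of (B−J)×(B−J) = 0, so 2·[JBT] and 2·[MBQ] are each linear in λ. Evaluating at λ=0 and λ=1:
  2·[JBT] = 1,   2·[MBQ] = -2/9·λ + 2/9
So [JBT]:[MBQ] = (1) / (-2/9·λ + 2/9). Setting this equal to 45/4:
  1 = 45/4·(-2/9·λ + 2/9)  ⇒  λ = 3/5
Then r = λ/(1−λ) = (3/5)/(2/5) = 3/2. Check: with r = 3/2, A = (3/5, 0) and [JBT]:[MBQ] = 45/4 as required.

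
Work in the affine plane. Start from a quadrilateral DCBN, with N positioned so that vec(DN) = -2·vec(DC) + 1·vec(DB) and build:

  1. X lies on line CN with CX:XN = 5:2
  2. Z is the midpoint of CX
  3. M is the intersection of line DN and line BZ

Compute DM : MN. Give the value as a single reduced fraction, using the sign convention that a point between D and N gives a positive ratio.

Set D = (0, 0), C = (1, 0), B = (0, 1), N = (-2, 1); any affine frame gives the same invariant.
1. X lies on line CN with CX:XN = 5:2 ⇒ X = (-8/7, 5/7)
2. Z is the midpoint of CX ⇒ Z = (-1/14, 5/14)
3. M is the intersection of line DN and line BZ ⇒ M = (-2/19, 1/19)
M = D + t·(N−D) with t = 1/19, so DM:MN = t:(1−t) = 1/19:18/19

DM:MN = 1/18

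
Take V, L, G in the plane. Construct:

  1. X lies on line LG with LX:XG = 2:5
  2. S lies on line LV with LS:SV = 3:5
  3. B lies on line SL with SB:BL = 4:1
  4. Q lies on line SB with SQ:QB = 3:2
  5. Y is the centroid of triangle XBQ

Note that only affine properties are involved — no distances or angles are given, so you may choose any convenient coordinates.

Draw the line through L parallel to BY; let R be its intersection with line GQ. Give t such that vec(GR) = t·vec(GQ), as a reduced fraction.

Work in coordinates with V = (0, 0), L = (1, 0), G = (0, 1).
1. X lies on line LG with LX:XG = 2:5 ⇒ X = (5/7, 2/7)
2. S lies on line LV with LS:SV = 3:5 ⇒ S = (5/8, 0)
3. B lies on line SL with SB:BL = 4:1 ⇒ B = (37/40, 0)
4. Q lies on line SB with SQ:QB = 3:2 ⇒ Q = (161/200, 0)
5. Y is the centroid of triangle XBQ ⇒ Y = (1711/2100, 2/21)
through L parallel to BY: direction (-463/4200, 2/21); meets GQ at R = (3381/9400, 26/47)
R = G + t·(Q−G) with t = 21/47

t = 21/47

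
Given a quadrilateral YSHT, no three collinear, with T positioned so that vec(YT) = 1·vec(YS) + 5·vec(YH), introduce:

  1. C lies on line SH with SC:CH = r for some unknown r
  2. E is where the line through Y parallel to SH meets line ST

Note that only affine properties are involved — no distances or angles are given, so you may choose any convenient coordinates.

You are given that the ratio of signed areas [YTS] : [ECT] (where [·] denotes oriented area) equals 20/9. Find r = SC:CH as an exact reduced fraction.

Assign Y = (0, 0), S = (1, 0), H = (0, 1), T = (1, 5) — the answer is frame-independent, so this choice is without loss of generality.
1. With SC:CH = r, write λ = r/(r+1) so C = S + λ·(H−S); C is affine-linear in λ
2. E is where the line through Y parallel to SH meets line ST ⇒ E = (1, -1)
Every point depending on C is an affine combination of C and λ-independent points, so each such coordinate is linear in λ; the λ² term in each signed area is a multiple of (H−S)×(H−S) = 0, so 2·[YTS] and 2·[ECT] are each linear in λ. Evaluating at λ=0 and λ=1:
  2·[YTS] = -5,   2·[ECT] = -6·λ
So [YTS]:[ECT] = (-5) / (-6·λ). Setting this equal to 20/9:
  -5 = 20/9·(-6·λ)  ⇒  λ = 3/8
Then r = λ/(1−λ) = (3/8)/(5/8) = 3/5. Check: with r = 3/5, C = (5/8, 3/8) and [YTS]:[ECT] = 20/9 as required.

r = 3/5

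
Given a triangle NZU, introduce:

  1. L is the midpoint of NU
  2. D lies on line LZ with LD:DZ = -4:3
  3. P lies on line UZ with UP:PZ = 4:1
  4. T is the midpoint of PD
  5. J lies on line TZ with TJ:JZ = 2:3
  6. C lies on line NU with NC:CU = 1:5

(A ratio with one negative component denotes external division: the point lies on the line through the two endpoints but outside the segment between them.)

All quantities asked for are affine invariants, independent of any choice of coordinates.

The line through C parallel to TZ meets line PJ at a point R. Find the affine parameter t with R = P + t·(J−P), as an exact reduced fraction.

t = 34/9

Assign N = (0, 0), Z = (1, 0), U = (0, 1) — the answer is frame-independent, so this choice is without loss of generality.
1. L is the midpoint of NU ⇒ L = (0, 1/2)
2. D lies on line LZ with LD:DZ = -4:3 ⇒ D = (4, -3/2)
3. P lies on line UZ with UP:PZ = 4:1 ⇒ P = (4/5, 1/5)
4. T is the midpoint of PD ⇒ T = (12/5, -13/20)
5. J lies on line TZ with TJ:JZ = 2:3 ⇒ J = (46/25, -39/100)
6. C lies on line NU with NC:CU = 1:5 ⇒ C = (0, 1/6)
through C parallel to TZ: direction (-7/5, 13/20); meets PJ at R = (1064/225, -913/450)
R = P + t·(J−P) with t = 34/9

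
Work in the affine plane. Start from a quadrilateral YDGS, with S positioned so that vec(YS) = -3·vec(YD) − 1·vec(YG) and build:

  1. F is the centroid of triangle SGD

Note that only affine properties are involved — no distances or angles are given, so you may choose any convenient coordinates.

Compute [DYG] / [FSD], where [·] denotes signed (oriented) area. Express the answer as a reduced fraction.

[DYG]:[FSD] = -3/5

Assign Y = (0, 0), D = (1, 0), G = (0, 1), S = (-3, -1) — the answer is frame-independent, so this choice is without loss of generality.
1. F is the centroid of triangle SGD ⇒ F = (-2/3, 0)
2·[DYG] = -1, 2·[FSD] = 5/3
[DYG]:[FSD] = -1:5/3 = -3/5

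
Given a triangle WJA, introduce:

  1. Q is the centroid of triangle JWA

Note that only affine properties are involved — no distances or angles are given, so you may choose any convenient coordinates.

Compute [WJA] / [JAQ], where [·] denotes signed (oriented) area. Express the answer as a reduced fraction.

[WJA]:[JAQ] = 3

Assign W = (0, 0), J = (1, 0), A = (0, 1) — the answer is frame-independent, so this choice is without loss of generality.
1. Q is the centroid of triangle JWA ⇒ Q = (1/3, 1/3)
2·[WJA] = 1, 2·[JAQ] = 1/3
[WJA]:[JAQ] = 1:1/3 = 3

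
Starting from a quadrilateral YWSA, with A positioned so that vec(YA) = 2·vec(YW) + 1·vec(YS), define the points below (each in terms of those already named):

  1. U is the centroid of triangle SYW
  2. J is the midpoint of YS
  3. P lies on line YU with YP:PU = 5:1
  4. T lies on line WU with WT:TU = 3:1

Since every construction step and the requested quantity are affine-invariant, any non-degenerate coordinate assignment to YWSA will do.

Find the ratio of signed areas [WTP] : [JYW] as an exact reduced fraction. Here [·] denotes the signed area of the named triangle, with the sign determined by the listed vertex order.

[WTP]:[JYW] = 1/12

Assign Y = (0, 0), W = (1, 0), S = (0, 1), A = (2, 1) — the answer is frame-independent, so this choice is without loss of generality.
1. U is the centroid of triangle SYW ⇒ U = (1/3, 1/3)
2. J is the midpoint of YS ⇒ J = (0, 1/2)
3. P lies on line YU with YP:PU = 5:1 ⇒ P = (5/18, 5/18)
4. T lies on line WU with WT:TU = 3:1 ⇒ T = (1/2, 1/4)
2·[WTP] = 1/24, 2·[JYW] = 1/2
[WTP]:[JYW] = 1/24:1/2 = 1/12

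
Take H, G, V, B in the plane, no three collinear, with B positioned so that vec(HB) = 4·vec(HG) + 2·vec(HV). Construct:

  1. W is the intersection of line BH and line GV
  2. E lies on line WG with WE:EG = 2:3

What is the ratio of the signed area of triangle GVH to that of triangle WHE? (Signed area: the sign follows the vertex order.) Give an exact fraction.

[GVH]:[WHE] = 15/2

Assign H = (0, 0), G = (1, 0), V = (0, 1), B = (4, 2) — the answer is frame-independent, so this choice is without loss of generality.
1. W is the intersection of line BH and line GV ⇒ W = (2/3, 1/3)
2. E lies on line WG with WE:EG = 2:3 ⇒ E = (4/5, 1/5)
2·[GVH] = 1, 2·[WHE] = 2/15
[GVH]:[WHE] = 1:2/15 = 15/2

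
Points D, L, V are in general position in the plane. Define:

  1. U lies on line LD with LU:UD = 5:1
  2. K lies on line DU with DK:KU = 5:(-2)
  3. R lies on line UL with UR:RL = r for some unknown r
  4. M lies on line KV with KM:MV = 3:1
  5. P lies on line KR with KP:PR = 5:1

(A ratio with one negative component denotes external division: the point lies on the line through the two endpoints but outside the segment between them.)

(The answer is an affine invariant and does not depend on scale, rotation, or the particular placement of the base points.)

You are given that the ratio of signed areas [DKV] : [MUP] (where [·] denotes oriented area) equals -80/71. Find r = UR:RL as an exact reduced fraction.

r = -1/3

Choose coordinates D = (0, 0), L = (1, 0), V = (0, 1).
1. U lies on line LD with LU:UD = 5:1 ⇒ U = (1/6, 0)
2. K lies on line DU with DK:KU = 5:(-2) ⇒ K = (5/18, 0)
3. With UR:RL = r, write λ = r/(r+1) so R = U + λ·(L−U); R is affine-linear in λ
4. M lies on line KV with KM:MV = 3:1 ⇒ M = (5/72, 3/4)
5. P lies on line KR with KP:PR = 5:1 ⇒ P is an affine combination of earlier points and hence also affine-linear in λ
Every point depending on R is an affine combination of R and λ-independent points, so each such coordinate is linear in λ; the λ² term in each signed area is a multiple of (L−U)×(L−U) = 0, so 2·[DKV] and 2·[MUP] are each linear in λ. Evaluating at λ=0 and λ=1:
  2·[DKV] = 5/18,   2·[MUP] = 25/48·λ + 1/72
So [DKV]:[MUP] = (5/18) / (25/48·λ + 1/72). Setting this equal to -80/71:
  5/18 = -80/71·(25/48·λ + 1/72)  ⇒  λ = -1/2
Then r = λ/(1−λ) = (-1/2)/(3/2) = -1/3. Check: with r = -1/3, R = (-1/4, 0) and [DKV]:[MUP] = -80/71 as required.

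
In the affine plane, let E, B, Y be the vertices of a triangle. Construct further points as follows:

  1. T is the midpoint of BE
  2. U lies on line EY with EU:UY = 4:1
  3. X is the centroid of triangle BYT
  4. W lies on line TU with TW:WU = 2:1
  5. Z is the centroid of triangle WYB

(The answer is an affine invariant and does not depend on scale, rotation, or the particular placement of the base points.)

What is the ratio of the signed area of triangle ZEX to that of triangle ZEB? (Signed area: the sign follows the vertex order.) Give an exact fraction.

Choose coordinates E = (0, 0), B = (1, 0), Y = (0, 1).
1. T is the midpoint of BE ⇒ T = (1/2, 0)
2. U lies on line EY with EU:UY = 4:1 ⇒ U = (0, 4/5)
3. X is the centroid of triangle BYT ⇒ X = (1/2, 1/3)
4. W lies on line TU with TW:WU = 2:1 ⇒ W = (1/6, 8/15)
5. Z is the centroid of triangle WYB ⇒ Z = (7/18, 23/45)
2·[ZEX] = 17/135, 2·[ZEB] = 23/45
[ZEX]:[ZEB] = 17/135:23/45 = 17/69

[ZEX]:[ZEB] = 17/69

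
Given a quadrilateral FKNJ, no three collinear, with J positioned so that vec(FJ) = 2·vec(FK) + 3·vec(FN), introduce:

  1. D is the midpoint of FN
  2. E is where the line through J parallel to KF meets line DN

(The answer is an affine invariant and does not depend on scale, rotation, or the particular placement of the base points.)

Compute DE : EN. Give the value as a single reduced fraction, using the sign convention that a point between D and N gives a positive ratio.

Assign F = (0, 0), K = (1, 0), N = (0, 1), J = (2, 3) — the answer is frame-independent, so this choice is without loss of generality.
1. D is the midpoint of FN ⇒ D = (0, 1/2)
2. E is where the line through J parallel to KF meets line DN ⇒ E = (0, 3)
E = D + t·(N−D) with t = 5, so DE:EN = t:(1−t) = 5:-4

DE:EN = -5/4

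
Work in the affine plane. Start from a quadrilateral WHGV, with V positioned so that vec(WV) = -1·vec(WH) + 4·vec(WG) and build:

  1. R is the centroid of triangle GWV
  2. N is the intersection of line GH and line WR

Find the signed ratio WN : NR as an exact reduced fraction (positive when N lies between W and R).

Set W = (0, 0), H = (1, 0), G = (0, 1), V = (-1, 4); any affine frame gives the same invariant.
1. R is the centroid of triangle GWV ⇒ R = (-1/3, 5/3)
2. N is the intersection of line GH and line WR ⇒ N = (-1/4, 5/4)
N = W + t·(R−W) with t = 3/4, so WN:NR = t:(1−t) = 3/4:1/4

WN:NR = 3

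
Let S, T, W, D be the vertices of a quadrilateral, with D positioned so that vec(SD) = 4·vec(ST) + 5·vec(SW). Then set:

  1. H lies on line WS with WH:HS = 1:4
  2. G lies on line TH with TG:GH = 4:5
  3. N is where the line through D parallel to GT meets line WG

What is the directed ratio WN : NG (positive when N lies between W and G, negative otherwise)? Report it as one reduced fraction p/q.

WN:NG = -36/37

Choose coordinates S = (0, 0), T = (1, 0), W = (0, 1), D = (4, 5).
1. H lies on line WS with WH:HS = 1:4 ⇒ H = (0, 4/5)
2. G lies on line TH with TG:GH = 4:5 ⇒ G = (5/9, 16/45)
3. N is where the line through D parallel to GT meets line WG ⇒ N = (-20, 121/5)
N = W + t·(G−W) with t = -36, so WN:NG = t:(1−t) = -36:37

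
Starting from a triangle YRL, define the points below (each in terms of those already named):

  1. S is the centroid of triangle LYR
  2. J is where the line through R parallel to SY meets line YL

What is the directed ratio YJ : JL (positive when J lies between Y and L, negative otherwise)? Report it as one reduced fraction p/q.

YJ:JL = -1/2

Assign Y = (0, 0), R = (1, 0), L = (0, 1) — the answer is frame-independent, so this choice is without loss of generality.
1. S is the centroid of triangle LYR ⇒ S = (1/3, 1/3)
2. J is where the line through R parallel to SY meets line YL ⇒ J = (0, -1)
J = Y + t·(L−Y) with t = -1, so YJ:JL = t:(1−t) = -1:2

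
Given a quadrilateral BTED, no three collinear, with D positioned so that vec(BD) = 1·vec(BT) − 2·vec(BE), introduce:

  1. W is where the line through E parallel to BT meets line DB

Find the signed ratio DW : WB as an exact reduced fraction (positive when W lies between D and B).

Set B = (0, 0), T = (1, 0), E = (0, 1), D = (1, -2); any affine frame gives the same invariant.
1. W is where the line through E parallel to BT meets line DB ⇒ W = (-1/2, 1)
W = D + t·(B−D) with t = 3/2, so DW:WB = t:(1−t) = 3/2:-1/2

DW:WB = -3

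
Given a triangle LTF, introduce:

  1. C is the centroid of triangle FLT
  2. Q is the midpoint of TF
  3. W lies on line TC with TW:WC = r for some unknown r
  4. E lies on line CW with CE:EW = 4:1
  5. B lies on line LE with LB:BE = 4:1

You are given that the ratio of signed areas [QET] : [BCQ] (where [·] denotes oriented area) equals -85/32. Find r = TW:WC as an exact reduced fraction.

Assign L = (0, 0), T = (1, 0), F = (0, 1) — the answer is frame-independent, so this choice is without loss of generality.
1. C is the centroid of triangle FLT ⇒ C = (1/3, 1/3)
2. Q is the midpoint of TF ⇒ Q = (1/2, 1/2)
3. With TW:WC = r, write λ = r/(r+1) so W = T + λ·(C−T); W is affine-linear in λ
4. E lies on line CW with CE:EW = 4:1 ⇒ E is an affine combination of earlier points and hence also affine-linear in λ
5. B lies on line LE with LB:BE = 4:1 ⇒ B is an affine combination of earlier points and hence also affine-linear in λ
Every point depending on W is an affine combination of W and λ-independent points, so each such coordinate is linear in λ; the λ² term in each signed area is a multiple of (C−T)×(C−T) = 0, so 2·[QET] and 2·[BCQ] are each linear in λ. Evaluating at λ=0 and λ=1:
  2·[QET] = 2/15·λ + 1/30,   2·[BCQ] = 8/75·λ − 8/75
So [QET]:[BCQ] = (2/15·λ + 1/30) / (8/75·λ − 8/75). Setting this equal to -85/32:
  2/15·λ + 1/30 = -85/32·(8/75·λ − 8/75)  ⇒  λ = 3/5
Then r = λ/(1−λ) = (3/5)/(2/5) = 3/2. Check: with r = 3/2, W = (3/5, 1/5) and [QET]:[BCQ] = -85/32 as required.

r = 3/2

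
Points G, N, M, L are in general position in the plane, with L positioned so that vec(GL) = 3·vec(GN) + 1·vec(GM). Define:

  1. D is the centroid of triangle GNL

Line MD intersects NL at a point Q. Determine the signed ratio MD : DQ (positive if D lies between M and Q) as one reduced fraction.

MD:DQ = 8

Set G = (0, 0), N = (1, 0), M = (0, 1), L = (3, 1); any affine frame gives the same invariant.
1. D is the centroid of triangle GNL ⇒ D = (4/3, 1/3)
line MD meets NL at Q = (3/2, 1/4)
D = M + t·(Q−M) with t = 8/9, so MD:DQ = 8/9:1/9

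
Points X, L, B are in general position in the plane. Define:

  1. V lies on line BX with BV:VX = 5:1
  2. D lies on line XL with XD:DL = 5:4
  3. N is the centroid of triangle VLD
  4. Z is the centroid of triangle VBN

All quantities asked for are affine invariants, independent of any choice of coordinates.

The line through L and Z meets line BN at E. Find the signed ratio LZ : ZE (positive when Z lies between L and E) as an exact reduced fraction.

LZ:ZE = -277/70

Work in coordinates with X = (0, 0), L = (1, 0), B = (0, 1).
1. V lies on line BX with BV:VX = 5:1 ⇒ V = (0, 1/6)
2. D lies on line XL with XD:DL = 5:4 ⇒ D = (5/9, 0)
3. N is the centroid of triangle VLD ⇒ N = (14/27, 1/18)
4. Z is the centroid of triangle VBN ⇒ Z = (14/81, 11/27)
line LZ meets BN at E = (952/2493, 253/831)
Z = L + t·(E−L) with t = 277/207, so LZ:ZE = 277/207:-70/207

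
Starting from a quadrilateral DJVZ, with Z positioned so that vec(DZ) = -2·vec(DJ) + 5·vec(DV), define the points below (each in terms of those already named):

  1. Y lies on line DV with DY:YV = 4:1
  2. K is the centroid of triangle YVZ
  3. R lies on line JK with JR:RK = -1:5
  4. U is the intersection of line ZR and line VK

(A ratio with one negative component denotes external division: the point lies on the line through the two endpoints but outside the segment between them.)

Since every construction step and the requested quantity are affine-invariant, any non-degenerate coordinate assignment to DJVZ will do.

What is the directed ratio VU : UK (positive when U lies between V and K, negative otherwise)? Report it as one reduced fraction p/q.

Set D = (0, 0), J = (1, 0), V = (0, 1), Z = (-2, 5); any affine frame gives the same invariant.
1. Y lies on line DV with DY:YV = 4:1 ⇒ Y = (0, 4/5)
2. K is the centroid of triangle YVZ ⇒ K = (-2/3, 34/15)
3. R lies on line JK with JR:RK = -1:5 ⇒ R = (17/12, -17/30)
4. U is the intersection of line ZR and line VK ⇒ U = (-304/111, 3443/555)
U = V + t·(K−V) with t = 152/37, so VU:UK = t:(1−t) = 152/37:-115/37

VU:UK = -152/115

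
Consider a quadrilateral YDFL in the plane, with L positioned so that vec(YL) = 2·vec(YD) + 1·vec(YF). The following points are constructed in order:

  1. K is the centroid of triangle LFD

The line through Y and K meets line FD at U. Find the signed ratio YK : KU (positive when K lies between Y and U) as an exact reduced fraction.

Work in coordinates with Y = (0, 0), D = (1, 0), F = (0, 1), L = (2, 1).
1. K is the centroid of triangle LFD ⇒ K = (1, 2/3)
line YK meets FD at U = (3/5, 2/5)
K = Y + t·(U−Y) with t = 5/3, so YK:KU = 5/3:-2/3

YK:KU = -5/2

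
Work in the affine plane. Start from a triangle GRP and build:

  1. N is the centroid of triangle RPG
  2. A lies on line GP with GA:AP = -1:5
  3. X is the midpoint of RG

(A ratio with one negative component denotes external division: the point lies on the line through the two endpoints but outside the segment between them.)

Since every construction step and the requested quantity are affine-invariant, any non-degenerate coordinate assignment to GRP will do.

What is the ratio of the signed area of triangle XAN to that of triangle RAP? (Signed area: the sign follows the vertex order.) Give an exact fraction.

[XAN]:[RAP] = 1/6

Set G = (0, 0), R = (1, 0), P = (0, 1); any affine frame gives the same invariant.
1. N is the centroid of triangle RPG ⇒ N = (1/3, 1/3)
2. A lies on line GP with GA:AP = -1:5 ⇒ A = (0, -1/4)
3. X is the midpoint of RG ⇒ X = (1/2, 0)
2·[XAN] = -5/24, 2·[RAP] = -5/4
[XAN]:[RAP] = -5/24:-5/4 = 1/6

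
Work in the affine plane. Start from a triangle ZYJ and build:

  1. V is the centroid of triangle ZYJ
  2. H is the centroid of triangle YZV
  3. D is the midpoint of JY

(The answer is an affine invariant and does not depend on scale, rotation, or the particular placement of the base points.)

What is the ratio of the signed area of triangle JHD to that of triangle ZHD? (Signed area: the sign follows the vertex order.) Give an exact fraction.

[JHD]:[ZHD] = 4/3

Assign Z = (0, 0), Y = (1, 0), J = (0, 1) — the answer is frame-independent, so this choice is without loss of generality.
1. V is the centroid of triangle ZYJ ⇒ V = (1/3, 1/3)
2. H is the centroid of triangle YZV ⇒ H = (4/9, 1/9)
3. D is the midpoint of JY ⇒ D = (1/2, 1/2)
2·[JHD] = 2/9, 2·[ZHD] = 1/6
[JHD]:[ZHD] = 2/9:1/6 = 4/3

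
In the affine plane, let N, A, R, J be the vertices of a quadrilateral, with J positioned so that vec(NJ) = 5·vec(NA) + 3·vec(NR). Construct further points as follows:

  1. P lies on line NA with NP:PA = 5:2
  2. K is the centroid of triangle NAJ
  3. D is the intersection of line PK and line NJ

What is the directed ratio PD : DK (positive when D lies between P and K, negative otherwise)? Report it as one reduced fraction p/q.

Work in coordinates with N = (0, 0), A = (1, 0), R = (0, 1), J = (5, 3).
1. P lies on line NA with NP:PA = 5:2 ⇒ P = (5/7, 0)
2. K is the centroid of triangle NAJ ⇒ K = (2, 1)
3. D is the intersection of line PK and line NJ ⇒ D = (25/8, 15/8)
D = P + t·(K−P) with t = 15/8, so PD:DK = t:(1−t) = 15/8:-7/8

PD:DK = -15/7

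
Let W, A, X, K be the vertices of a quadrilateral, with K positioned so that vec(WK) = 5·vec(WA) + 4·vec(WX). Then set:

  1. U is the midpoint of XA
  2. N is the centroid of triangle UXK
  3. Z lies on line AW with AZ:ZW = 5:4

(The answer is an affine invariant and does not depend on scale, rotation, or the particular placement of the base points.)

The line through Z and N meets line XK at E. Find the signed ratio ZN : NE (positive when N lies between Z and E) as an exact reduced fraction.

Set W = (0, 0), A = (1, 0), X = (0, 1), K = (5, 4); any affine frame gives the same invariant.
1. U is the midpoint of XA ⇒ U = (1/2, 1/2)
2. N is the centroid of triangle UXK ⇒ N = (11/6, 11/6)
3. Z lies on line AW with AZ:ZW = 5:4 ⇒ Z = (4/9, 0)
line ZN meets XK at E = (119/54, 209/90)
N = Z + t·(E−Z) with t = 15/19, so ZN:NE = 15/19:4/19

ZN:NE = 15/4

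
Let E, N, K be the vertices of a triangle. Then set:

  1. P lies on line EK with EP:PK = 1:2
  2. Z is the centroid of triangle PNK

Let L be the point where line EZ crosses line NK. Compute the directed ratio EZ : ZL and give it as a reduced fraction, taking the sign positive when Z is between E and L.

EZ:ZL = 7/2

Assign E = (0, 0), N = (1, 0), K = (0, 1) — the answer is frame-independent, so this choice is without loss of generality.
1. P lies on line EK with EP:PK = 1:2 ⇒ P = (0, 1/3)
2. Z is the centroid of triangle PNK ⇒ Z = (1/3, 4/9)
line EZ meets NK at L = (3/7, 4/7)
Z = E + t·(L−E) with t = 7/9, so EZ:ZL = 7/9:2/9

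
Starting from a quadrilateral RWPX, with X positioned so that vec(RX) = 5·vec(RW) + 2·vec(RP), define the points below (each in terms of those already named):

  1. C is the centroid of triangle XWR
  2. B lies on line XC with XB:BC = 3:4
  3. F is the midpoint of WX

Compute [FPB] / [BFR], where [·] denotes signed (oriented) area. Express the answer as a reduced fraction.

Choose coordinates R = (0, 0), W = (1, 0), P = (0, 1), X = (5, 2).
1. C is the centroid of triangle XWR ⇒ C = (2, 2/3)
2. B lies on line XC with XB:BC = 3:4 ⇒ B = (26/7, 10/7)
3. F is the midpoint of WX ⇒ F = (3, 1)
2·[FPB] = -9/7, 2·[BFR] = -4/7
[FPB]:[BFR] = -9/7:-4/7 = 9/4

[FPB]:[BFR] = 9/4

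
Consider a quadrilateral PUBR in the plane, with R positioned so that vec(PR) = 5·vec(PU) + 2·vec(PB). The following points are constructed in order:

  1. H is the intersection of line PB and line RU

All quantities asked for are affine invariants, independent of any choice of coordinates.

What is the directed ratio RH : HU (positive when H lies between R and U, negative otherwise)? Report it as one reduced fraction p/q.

Assign P = (0, 0), U = (1, 0), B = (0, 1), R = (5, 2) — the answer is frame-independent, so this choice is without loss of generality.
1. H is the intersection of line PB and line RU ⇒ H = (0, -1/2)
H = R + t·(U−R) with t = 5/4, so RH:HU = t:(1−t) = 5/4:-1/4

RH:HU = -5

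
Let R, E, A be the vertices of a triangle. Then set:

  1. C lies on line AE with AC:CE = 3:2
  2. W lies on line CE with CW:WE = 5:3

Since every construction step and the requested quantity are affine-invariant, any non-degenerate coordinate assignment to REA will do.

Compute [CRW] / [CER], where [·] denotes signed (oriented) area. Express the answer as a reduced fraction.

Set R = (0, 0), E = (1, 0), A = (0, 1); any affine frame gives the same invariant.
1. C lies on line AE with AC:CE = 3:2 ⇒ C = (3/5, 2/5)
2. W lies on line CE with CW:WE = 5:3 ⇒ W = (17/20, 3/20)
2·[CRW] = 1/4, 2·[CER] = -2/5
[CRW]:[CER] = 1/4:-2/5 = -5/8

[CRW]:[CER] = -5/8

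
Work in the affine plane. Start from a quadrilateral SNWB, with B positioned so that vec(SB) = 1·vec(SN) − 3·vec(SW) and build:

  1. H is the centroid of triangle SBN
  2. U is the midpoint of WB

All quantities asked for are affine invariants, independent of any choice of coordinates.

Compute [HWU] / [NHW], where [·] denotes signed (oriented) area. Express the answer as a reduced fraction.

[HWU]:[NHW] = -1/4

Choose coordinates S = (0, 0), N = (1, 0), W = (0, 1), B = (1, -3).
1. H is the centroid of triangle SBN ⇒ H = (2/3, -1)
2. U is the midpoint of WB ⇒ U = (1/2, -1)
2·[HWU] = 1/3, 2·[NHW] = -4/3
[HWU]:[NHW] = 1/3:-4/3 = -1/4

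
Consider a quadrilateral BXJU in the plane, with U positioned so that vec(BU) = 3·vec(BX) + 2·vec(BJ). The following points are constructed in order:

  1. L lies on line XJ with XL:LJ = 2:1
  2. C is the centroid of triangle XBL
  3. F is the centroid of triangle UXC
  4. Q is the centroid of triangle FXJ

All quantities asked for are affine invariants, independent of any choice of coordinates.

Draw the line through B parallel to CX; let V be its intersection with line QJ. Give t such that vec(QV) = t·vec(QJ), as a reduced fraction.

Work in coordinates with B = (0, 0), X = (1, 0), J = (0, 1), U = (3, 2).
1. L lies on line XJ with XL:LJ = 2:1 ⇒ L = (1/3, 2/3)
2. C is the centroid of triangle XBL ⇒ C = (4/9, 2/9)
3. F is the centroid of triangle UXC ⇒ F = (40/27, 20/27)
4. Q is the centroid of triangle FXJ ⇒ Q = (67/81, 47/81)
through B parallel to CX: direction (5/9, -2/9); meets QJ at V = (335/36, -67/18)
V = Q + t·(J−Q) with t = -41/4

t = -41/4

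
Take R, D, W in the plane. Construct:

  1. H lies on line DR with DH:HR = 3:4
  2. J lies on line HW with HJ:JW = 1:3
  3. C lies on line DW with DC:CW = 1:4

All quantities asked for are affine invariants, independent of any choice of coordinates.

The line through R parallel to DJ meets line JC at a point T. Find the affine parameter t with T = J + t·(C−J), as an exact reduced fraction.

Set R = (0, 0), D = (1, 0), W = (0, 1); any affine frame gives the same invariant.
1. H lies on line DR with DH:HR = 3:4 ⇒ H = (4/7, 0)
2. J lies on line HW with HJ:JW = 1:3 ⇒ J = (3/7, 1/4)
3. C lies on line DW with DC:CW = 1:4 ⇒ C = (4/5, 1/5)
through R parallel to DJ: direction (-4/7, 1/4); meets JC at T = (-64/63, 4/9)
T = J + t·(C−J) with t = -35/9

t = -35/9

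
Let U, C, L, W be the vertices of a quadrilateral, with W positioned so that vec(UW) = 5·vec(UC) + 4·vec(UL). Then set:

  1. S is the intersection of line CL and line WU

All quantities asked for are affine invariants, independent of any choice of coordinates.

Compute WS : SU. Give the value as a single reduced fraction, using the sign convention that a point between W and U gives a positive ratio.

Work in coordinates with U = (0, 0), C = (1, 0), L = (0, 1), W = (5, 4).
1. S is the intersection of line CL and line WU ⇒ S = (5/9, 4/9)
S = W + t·(U−W) with t = 8/9, so WS:SU = t:(1−t) = 8/9:1/9

WS:SU = 8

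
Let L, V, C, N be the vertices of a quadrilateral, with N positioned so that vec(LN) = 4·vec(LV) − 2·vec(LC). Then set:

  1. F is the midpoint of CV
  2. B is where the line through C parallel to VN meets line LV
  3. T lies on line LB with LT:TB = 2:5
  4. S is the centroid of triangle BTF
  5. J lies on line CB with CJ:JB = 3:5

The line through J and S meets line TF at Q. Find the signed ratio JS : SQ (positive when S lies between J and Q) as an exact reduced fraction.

JS:SQ = -7/8

Set L = (0, 0), V = (1, 0), C = (0, 1), N = (4, -2); any affine frame gives the same invariant.
1. F is the midpoint of CV ⇒ F = (1/2, 1/2)
2. B is where the line through C parallel to VN meets line LV ⇒ B = (3/2, 0)
3. T lies on line LB with LT:TB = 2:5 ⇒ T = (3/7, 0)
4. S is the centroid of triangle BTF ⇒ S = (17/21, 1/6)
5. J lies on line CB with CJ:JB = 3:5 ⇒ J = (9/16, 5/8)
line JS meets TF at Q = (155/294, 29/42)
S = J + t·(Q−J) with t = -7, so JS:SQ = -7:8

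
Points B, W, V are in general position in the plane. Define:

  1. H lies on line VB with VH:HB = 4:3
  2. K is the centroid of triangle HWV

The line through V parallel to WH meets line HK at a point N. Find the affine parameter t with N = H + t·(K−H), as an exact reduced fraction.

t = 3

Choose coordinates B = (0, 0), W = (1, 0), V = (0, 1).
1. H lies on line VB with VH:HB = 4:3 ⇒ H = (0, 3/7)
2. K is the centroid of triangle HWV ⇒ K = (1/3, 10/21)
through V parallel to WH: direction (-1, 3/7); meets HK at N = (1, 4/7)
N = H + t·(K−H) with t = 3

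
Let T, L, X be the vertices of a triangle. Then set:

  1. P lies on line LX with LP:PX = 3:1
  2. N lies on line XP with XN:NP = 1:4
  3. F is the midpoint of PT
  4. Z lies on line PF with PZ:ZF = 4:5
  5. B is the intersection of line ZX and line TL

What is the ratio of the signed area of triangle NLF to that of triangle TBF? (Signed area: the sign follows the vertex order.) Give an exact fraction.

Choose coordinates T = (0, 0), L = (1, 0), X = (0, 1).
1. P lies on line LX with LP:PX = 3:1 ⇒ P = (1/4, 3/4)
2. N lies on line XP with XN:NP = 1:4 ⇒ N = (1/20, 19/20)
3. F is the midpoint of PT ⇒ F = (1/8, 3/8)
4. Z lies on line PF with PZ:ZF = 4:5 ⇒ Z = (7/36, 7/12)
5. B is the intersection of line ZX and line TL ⇒ B = (7/15, 0)
2·[NLF] = -19/40, 2·[TBF] = 7/40
[NLF]:[TBF] = -19/40:7/40 = -19/7

[NLF]:[TBF] = -19/7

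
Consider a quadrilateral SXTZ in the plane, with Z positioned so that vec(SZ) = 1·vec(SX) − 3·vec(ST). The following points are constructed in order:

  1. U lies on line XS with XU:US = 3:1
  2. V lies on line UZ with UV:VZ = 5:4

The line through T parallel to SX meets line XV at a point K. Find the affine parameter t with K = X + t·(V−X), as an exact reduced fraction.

Assign S = (0, 0), X = (1, 0), T = (0, 1), Z = (1, -3) — the answer is frame-independent, so this choice is without loss of generality.
1. U lies on line XS with XU:US = 3:1 ⇒ U = (1/4, 0)
2. V lies on line UZ with UV:VZ = 5:4 ⇒ V = (2/3, -5/3)
through T parallel to SX: direction (1, 0); meets XV at K = (6/5, 1)
K = X + t·(V−X) with t = -3/5

t = -3/5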